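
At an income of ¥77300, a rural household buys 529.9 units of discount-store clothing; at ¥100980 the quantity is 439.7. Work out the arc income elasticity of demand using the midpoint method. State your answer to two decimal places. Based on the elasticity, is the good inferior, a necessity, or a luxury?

ΔQ = 439.7 − 529.9 = -90.2; midpoint Q̄ = (529.9 + 439.7)/2 = 484.8.
ΔI = 100980 − 77300 = 23680; midpoint Ī = (77300 + 100980)/2 = 89140.
η = (ΔQ/Q̄) ÷ (ΔI/Ī) = (-90.2/484.8) ÷ (23680/89140) = -0.70.
η < 0 ⇒ inferior good.

-0.70 (inferior good)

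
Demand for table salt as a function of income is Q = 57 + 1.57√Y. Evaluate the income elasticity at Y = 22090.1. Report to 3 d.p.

At Y = 22090.1: Q = 290.345.
dQ/dY = 1.57/(2√Y) = 0.00528166 at this income.
η = (dQ/dY)·(Y/Q) = 0.00528166 × (22090.1/290.345) = 0.402.

0.402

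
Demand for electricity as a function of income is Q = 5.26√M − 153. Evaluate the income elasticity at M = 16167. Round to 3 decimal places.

0.648

At M = 16167: Q = 515.806.
dQ/dM = 5.26/(2√M) = 0.0206843 at this income.
η = (dQ/dM)·(M/Q) = 0.0206843 × (16167/515.806) = 0.648.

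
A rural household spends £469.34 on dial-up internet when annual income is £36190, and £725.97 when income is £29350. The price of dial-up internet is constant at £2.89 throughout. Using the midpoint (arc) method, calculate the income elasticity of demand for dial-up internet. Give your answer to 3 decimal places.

-2.057

With a constant price, Q₁ = 469.34/2.89 = 162.401 and Q₂ = 725.97/2.89 = 251.201 (equivalently, work directly with expenditure since P cancels).
Midpoint %ΔQ = (725.97 − 469.34)/597.66 = 0.42939; midpoint %ΔI = (29350 − 36190)/32770 = -0.20873.
η = 0.42939 / -0.20873 = -2.057.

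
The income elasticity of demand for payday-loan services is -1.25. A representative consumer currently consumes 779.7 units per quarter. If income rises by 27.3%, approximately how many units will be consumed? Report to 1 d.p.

%ΔQ ≈ η × %ΔI = -1.25 × 27.3% = -34.125%.
New Q ≈ 779.7 × (1 − 0.34125) = 513.6.

513.6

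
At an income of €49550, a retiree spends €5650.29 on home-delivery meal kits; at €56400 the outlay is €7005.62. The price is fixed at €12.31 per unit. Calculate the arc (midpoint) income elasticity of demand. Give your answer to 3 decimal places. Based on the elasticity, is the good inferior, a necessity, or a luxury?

1.656 (luxury)

With a constant price, Q₁ = 5650.29/12.31 = 459.000 and Q₂ = 7005.62/12.31 = 569.100 (equivalently, work directly with expenditure since P cancels).
Midpoint %ΔQ = (7005.62 − 5650.29)/6327.96 = 0.21418; midpoint %ΔI = (56400 − 49550)/52975 = 0.12931.
η = 0.21418 / 0.12931 = 1.656.
η > 1 ⇒ luxury.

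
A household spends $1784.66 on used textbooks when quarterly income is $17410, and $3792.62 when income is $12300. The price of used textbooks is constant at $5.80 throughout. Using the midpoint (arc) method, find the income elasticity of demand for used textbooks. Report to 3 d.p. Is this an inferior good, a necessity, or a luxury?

With a constant price, Q₁ = 1784.66/5.80 = 307.700 and Q₂ = 3792.62/5.80 = 653.900 (equivalently, work directly with expenditure since P cancels).
Midpoint %ΔQ = (3792.62 − 1784.66)/2788.64 = 0.72005; midpoint %ΔI = (12300 − 17410)/14855 = -0.34399.
η = 0.72005 / -0.34399 = -2.093.
η < 0 ⇒ inferior good.

-2.093 (inferior good)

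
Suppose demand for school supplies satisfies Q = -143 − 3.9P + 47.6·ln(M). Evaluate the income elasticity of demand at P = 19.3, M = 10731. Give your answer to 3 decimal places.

0.213

At P = 19.3, M = 10731: Q = 223.500.
Holding P constant, ∂Q/∂M = 47.6/M = 0.00443575.
η_M = (∂Q/∂M)·(M/Q) = 0.00443575 × (10731/223.500) = 0.213.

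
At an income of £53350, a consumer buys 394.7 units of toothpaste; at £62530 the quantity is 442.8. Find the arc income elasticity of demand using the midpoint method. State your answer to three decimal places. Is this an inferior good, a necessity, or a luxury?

0.725 (necessity)

ΔQ = 442.8 − 394.7 = 48.1; midpoint Q̄ = (394.7 + 442.8)/2 = 418.75.
ΔI = 62530 − 53350 = 9180; midpoint Ī = (53350 + 62530)/2 = 57940.
η = (ΔQ/Q̄) ÷ (ΔI/Ī) = (48.1/418.75) ÷ (9180/57940) = 0.725.
0 < η < 1 ⇒ necessity.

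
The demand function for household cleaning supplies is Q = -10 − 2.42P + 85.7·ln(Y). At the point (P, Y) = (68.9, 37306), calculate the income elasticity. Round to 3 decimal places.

0.118

At P = 68.9, Y = 37306: Q = 725.418.
Holding P constant, ∂Q/∂Y = 85.7/Y = 0.00229722.
η_Y = (∂Q/∂Y)·(Y/Q) = 0.00229722 × (37306/725.418) = 0.118.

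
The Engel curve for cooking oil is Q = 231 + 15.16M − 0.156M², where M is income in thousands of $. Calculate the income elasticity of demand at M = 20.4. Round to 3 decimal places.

At M = 20.4: Q = 475.3430.
dQ/dM = 15.16 − 0.312M = 8.79520.
η = (dQ/dM)·(M/Q) = 8.79520 × (20.4/475.3430) = 0.377.

0.377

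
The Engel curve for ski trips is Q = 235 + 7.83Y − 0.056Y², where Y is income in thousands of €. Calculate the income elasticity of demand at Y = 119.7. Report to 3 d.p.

-1.805

At Y = 119.7: Q = 369.8780.
dQ/dY = 7.83 − 0.112Y = -5.57640.
η = (dQ/dY)·(Y/Q) = -5.57640 × (119.7/369.8780) = -1.805.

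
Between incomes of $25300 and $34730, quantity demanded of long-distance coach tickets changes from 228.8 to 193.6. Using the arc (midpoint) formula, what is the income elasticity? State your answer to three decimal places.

ΔQ = 193.6 − 228.8 = -35.2; midpoint Q̄ = (228.8 + 193.6)/2 = 211.2.
ΔI = 34730 − 25300 = 9430; midpoint Ī = (25300 + 34730)/2 = 30015.
η = (ΔQ/Q̄) ÷ (ΔI/Ī) = (-35.2/211.2) ÷ (9430/30015) = -0.530.

-0.530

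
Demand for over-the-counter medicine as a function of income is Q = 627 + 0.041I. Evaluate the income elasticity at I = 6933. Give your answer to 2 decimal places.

At I = 6933: Q = 911.253.
dQ/dI = 0.041.
η = (dQ/dI)·(I/Q) = 0.041 × (6933/911.253) = 0.31.

0.31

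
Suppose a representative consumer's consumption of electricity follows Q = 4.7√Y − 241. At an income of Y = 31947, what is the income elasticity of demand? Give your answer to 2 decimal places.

0.70

At Y = 31947: Q = 599.065.
dQ/dY = 4.7/(2√Y) = 0.0131478 at this income.
η = (dQ/dY)·(Y/Q) = 0.0131478 × (31947/599.065) = 0.70.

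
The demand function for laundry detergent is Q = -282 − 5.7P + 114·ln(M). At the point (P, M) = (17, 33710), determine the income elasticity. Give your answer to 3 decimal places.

At P = 17, M = 33710: Q = 809.613.
Holding P constant, ∂Q/∂M = 114/M = 0.00338179.
η_M = (∂Q/∂M)·(M/Q) = 0.00338179 × (33710/809.613) = 0.141.

0.141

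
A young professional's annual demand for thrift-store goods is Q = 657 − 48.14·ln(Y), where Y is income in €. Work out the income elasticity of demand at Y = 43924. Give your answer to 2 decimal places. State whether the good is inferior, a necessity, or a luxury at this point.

-0.34 (inferior good)

At Y = 43924: Q = 142.373.
dQ/dY = -48.14/Y = -0.00109598 at this income.
η = (dQ/dY)·(Y/Q) = -0.00109598 × (43924/142.373) = -0.34.
Since η < 0, the good is an inferior good.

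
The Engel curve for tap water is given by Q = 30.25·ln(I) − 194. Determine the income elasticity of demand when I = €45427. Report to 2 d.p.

0.23

At I = 45427: Q = 130.397.
dQ/dI = 30.25/I = 0.000665904 at this income.
η = (dQ/dI)·(I/Q) = 0.000665904 × (45427/130.397) = 0.23.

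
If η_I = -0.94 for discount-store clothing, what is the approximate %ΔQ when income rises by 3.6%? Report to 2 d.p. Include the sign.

%ΔQ ≈ η × %ΔI = -0.94 × 3.6% = -3.38%.

-3.38%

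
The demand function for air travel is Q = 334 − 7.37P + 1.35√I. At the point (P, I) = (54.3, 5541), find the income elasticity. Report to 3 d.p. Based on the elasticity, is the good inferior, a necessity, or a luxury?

At P = 54.3, I = 5541: Q = 34.300.
Holding P constant, ∂Q/∂I = 1.35/(2√I) = 0.00906796.
η_I = (∂Q/∂I)·(I/Q) = 0.00906796 × (5541/34.300) = 1.465.
Since η > 1, this is a luxury.

1.465 (luxury)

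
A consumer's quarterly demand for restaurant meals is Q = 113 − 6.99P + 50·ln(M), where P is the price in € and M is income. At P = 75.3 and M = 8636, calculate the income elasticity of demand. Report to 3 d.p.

At P = 75.3, M = 8636: Q = 39.838.
Holding P constant, ∂Q/∂M = 50/M = 0.00578972.
η_M = (∂Q/∂M)·(M/Q) = 0.00578972 × (8636/39.838) = 1.255.

1.255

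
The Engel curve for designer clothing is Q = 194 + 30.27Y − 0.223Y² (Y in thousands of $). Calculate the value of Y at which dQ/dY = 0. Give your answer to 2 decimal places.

67.87

dQ/dY = 30.27 − 0.446Y.
The good is inferior where dQ/dY < 0. Setting dQ/dY = 0 gives Y = 30.27 / 0.446 = 67.87.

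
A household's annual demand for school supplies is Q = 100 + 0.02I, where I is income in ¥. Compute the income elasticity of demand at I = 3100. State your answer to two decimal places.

0.38

At I = 3100: Q = 162.000.
dQ/dI = 0.02.
η = (dQ/dI)·(I/Q) = 0.02 × (3100/162.000) = 0.38.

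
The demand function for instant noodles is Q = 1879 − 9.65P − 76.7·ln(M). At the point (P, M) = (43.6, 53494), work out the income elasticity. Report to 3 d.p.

At P = 43.6, M = 53494: Q = 623.202.
Holding P constant, ∂Q/∂M = -76.7/M = -0.00143381.
η_M = (∂Q/∂M)·(M/Q) = -0.00143381 × (53494/623.202) = -0.123.

-0.123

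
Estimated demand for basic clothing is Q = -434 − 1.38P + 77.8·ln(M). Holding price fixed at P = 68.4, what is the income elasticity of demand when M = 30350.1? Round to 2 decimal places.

At P = 68.4, M = 30350.1: Q = 274.547.
Holding P constant, ∂Q/∂M = 77.8/M = 0.00256342.
η_M = (∂Q/∂M)·(M/Q) = 0.00256342 × (30350.1/274.547) = 0.28.

0.28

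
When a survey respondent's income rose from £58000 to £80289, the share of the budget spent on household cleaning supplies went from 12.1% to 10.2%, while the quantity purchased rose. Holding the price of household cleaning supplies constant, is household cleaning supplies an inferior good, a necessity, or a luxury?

necessity

Quantity rises but the budget share falls as income rises, so 0 < η < 1.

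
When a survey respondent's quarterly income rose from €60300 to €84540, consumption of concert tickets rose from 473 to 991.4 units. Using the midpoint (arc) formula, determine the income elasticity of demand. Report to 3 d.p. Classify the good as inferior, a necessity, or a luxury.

2.115 (luxury)

ΔQ = 991.4 − 473 = 518.4; midpoint Q̄ = (473 + 991.4)/2 = 732.2.
ΔI = 84540 − 60300 = 24240; midpoint Ī = (60300 + 84540)/2 = 72420.
η = (ΔQ/Q̄) ÷ (ΔI/Ī) = (518.4/732.2) ÷ (24240/72420) = 2.115.
η > 1 ⇒ luxury.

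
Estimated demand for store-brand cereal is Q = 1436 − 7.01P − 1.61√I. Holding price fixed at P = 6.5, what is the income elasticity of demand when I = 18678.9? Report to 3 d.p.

-0.094

At P = 6.5, I = 18678.9: Q = 1170.395.
Holding P constant, ∂Q/∂I = -1.61/(2√I) = -0.00589007.
η_I = (∂Q/∂I)·(I/Q) = -0.00589007 × (18678.9/1170.395) = -0.094.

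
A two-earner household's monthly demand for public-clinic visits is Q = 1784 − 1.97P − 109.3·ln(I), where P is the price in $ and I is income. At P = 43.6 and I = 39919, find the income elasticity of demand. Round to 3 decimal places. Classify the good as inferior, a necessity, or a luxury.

At P = 43.6, I = 39919: Q = 540.117.
Holding P constant, ∂Q/∂I = -109.3/I = -0.00273804.
η_I = (∂Q/∂I)·(I/Q) = -0.00273804 × (39919/540.117) = -0.202.
Since η < 0, this is an inferior good.

-0.202 (inferior good)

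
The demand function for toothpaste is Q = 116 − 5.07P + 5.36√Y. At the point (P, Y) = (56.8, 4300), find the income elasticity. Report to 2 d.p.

0.98

At P = 56.8, Y = 4300: Q = 179.503.
Holding P constant, ∂Q/∂Y = 5.36/(2√Y) = 0.0408696.
η_Y = (∂Q/∂Y)·(Y/Q) = 0.0408696 × (4300/179.503) = 0.98.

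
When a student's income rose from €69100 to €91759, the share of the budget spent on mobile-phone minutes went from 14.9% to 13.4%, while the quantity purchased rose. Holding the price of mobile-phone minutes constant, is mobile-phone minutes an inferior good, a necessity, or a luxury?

Quantity rises but the budget share falls as income rises, so 0 < η < 1.

necessity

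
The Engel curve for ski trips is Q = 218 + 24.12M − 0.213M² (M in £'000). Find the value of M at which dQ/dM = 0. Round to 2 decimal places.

56.62

dQ/dM = 24.12 − 0.426M.
The good is inferior where dQ/dM < 0. Setting dQ/dM = 0 gives M = 24.12 / 0.426 = 56.62.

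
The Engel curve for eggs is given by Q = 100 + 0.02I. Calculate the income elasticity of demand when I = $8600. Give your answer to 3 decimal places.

0.632

At I = 8600: Q = 272.000.
dQ/dI = 0.02.
η = (dQ/dI)·(I/Q) = 0.02 × (8600/272.000) = 0.632.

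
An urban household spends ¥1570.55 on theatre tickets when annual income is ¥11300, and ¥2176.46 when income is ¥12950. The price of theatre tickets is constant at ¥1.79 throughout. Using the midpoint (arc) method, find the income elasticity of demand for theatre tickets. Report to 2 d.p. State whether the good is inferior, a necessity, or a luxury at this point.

With a constant price, Q₁ = 1570.55/1.79 = 877.402 and Q₂ = 2176.46/1.79 = 1215.899 (equivalently, work directly with expenditure since P cancels).
Midpoint %ΔQ = (2176.46 − 1570.55)/1873.51 = 0.32341; midpoint %ΔI = (12950 − 11300)/12125 = 0.13608.
η = 0.32341 / 0.13608 = 2.38.
η > 1 ⇒ luxury.

2.38 (luxury)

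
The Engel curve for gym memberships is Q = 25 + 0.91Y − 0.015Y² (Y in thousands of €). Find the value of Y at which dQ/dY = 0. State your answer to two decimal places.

30.33

dQ/dY = 0.91 − 0.03Y.
The good is inferior where dQ/dY < 0. Setting dQ/dY = 0 gives Y = 0.91 / 0.03 = 30.33.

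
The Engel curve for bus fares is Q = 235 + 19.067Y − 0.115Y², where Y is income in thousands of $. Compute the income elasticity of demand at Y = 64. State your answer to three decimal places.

At Y = 64: Q = 984.2480.
dQ/dY = 19.067 − 0.23Y = 4.34700.
η = (dQ/dY)·(Y/Q) = 4.34700 × (64/984.2480) = 0.283.

0.283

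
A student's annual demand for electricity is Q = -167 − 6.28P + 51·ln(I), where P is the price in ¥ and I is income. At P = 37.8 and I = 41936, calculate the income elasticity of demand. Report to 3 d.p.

0.368

At P = 37.8, I = 41936: Q = 138.455.
Holding P constant, ∂Q/∂I = 51/I = 0.00121614.
η_I = (∂Q/∂I)·(I/Q) = 0.00121614 × (41936/138.455) = 0.368.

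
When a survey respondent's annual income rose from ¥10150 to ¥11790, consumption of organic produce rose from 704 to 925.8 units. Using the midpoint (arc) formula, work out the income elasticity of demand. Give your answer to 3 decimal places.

ΔQ = 925.8 − 704 = 221.8; midpoint Q̄ = (704 + 925.8)/2 = 814.9.
ΔI = 11790 − 10150 = 1640; midpoint Ī = (10150 + 11790)/2 = 10970.
η = (ΔQ/Q̄) ÷ (ΔI/Ī) = (221.8/814.9) ÷ (1640/10970) = 1.821.

1.821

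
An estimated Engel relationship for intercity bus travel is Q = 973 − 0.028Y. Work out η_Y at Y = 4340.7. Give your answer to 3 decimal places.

At Y = 4340.7: Q = 851.460.
dQ/dY = −0.028.
η = (dQ/dY)·(Y/Q) = -0.028 × (4340.7/851.460) = -0.143.

-0.143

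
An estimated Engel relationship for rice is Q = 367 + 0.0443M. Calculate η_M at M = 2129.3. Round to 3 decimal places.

At M = 2129.3: Q = 461.328.
dQ/dM = 0.0443.
η = (dQ/dM)·(M/Q) = 0.0443 × (2129.3/461.328) = 0.204.

0.204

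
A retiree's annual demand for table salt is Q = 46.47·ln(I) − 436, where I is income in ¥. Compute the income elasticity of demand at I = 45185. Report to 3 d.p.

At I = 45185: Q = 62.090.
dQ/dI = 46.47/I = 0.00102844 at this income.
η = (dQ/dI)·(I/Q) = 0.00102844 × (45185/62.090) = 0.748.

0.748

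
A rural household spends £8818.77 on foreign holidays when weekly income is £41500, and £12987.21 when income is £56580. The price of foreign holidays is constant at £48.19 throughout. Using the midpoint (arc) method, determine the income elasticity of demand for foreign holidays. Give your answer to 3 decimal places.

1.243

With a constant price, Q₁ = 8818.77/48.19 = 183.000 and Q₂ = 12987.21/48.19 = 269.500 (equivalently, work directly with expenditure since P cancels).
Midpoint %ΔQ = (12987.21 − 8818.77)/10902.99 = 0.38232; midpoint %ΔI = (56580 − 41500)/49040 = 0.30750.
η = 0.38232 / 0.30750 = 1.243.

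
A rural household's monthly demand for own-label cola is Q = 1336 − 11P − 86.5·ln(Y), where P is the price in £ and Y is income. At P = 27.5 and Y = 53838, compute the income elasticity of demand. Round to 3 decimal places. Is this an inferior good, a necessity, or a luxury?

-0.949 (inferior good)

At P = 27.5, Y = 53838: Q = 91.192.
Holding P constant, ∂Q/∂Y = -86.5/Y = -0.00160667.
η_Y = (∂Q/∂Y)·(Y/Q) = -0.00160667 × (53838/91.192) = -0.949.
Since η < 0, this is an inferior good.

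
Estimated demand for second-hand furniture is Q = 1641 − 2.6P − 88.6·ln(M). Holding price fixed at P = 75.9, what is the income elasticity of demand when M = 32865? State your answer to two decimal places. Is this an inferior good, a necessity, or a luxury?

-0.17 (inferior good)

At P = 75.9, M = 32865: Q = 522.206.
Holding P constant, ∂Q/∂M = -88.6/M = -0.00269588.
η_M = (∂Q/∂M)·(M/Q) = -0.00269588 × (32865/522.206) = -0.17.
Since η < 0, this is an inferior good.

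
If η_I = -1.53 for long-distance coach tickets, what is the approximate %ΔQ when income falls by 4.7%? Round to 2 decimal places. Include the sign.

%ΔQ ≈ η × %ΔI = -1.53 × (-4.7%) = 7.19%.

7.19%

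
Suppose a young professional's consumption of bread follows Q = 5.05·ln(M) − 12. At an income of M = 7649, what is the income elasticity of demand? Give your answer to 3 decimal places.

0.152

At M = 7649: Q = 33.159.
dQ/dM = 5.05/M = 0.000660217 at this income.
η = (dQ/dM)·(M/Q) = 0.000660217 × (7649/33.159) = 0.152.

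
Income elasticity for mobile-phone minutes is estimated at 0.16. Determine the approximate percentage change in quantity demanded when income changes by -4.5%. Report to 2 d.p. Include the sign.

%ΔQ ≈ η × %ΔI = 0.16 × (-4.5%) = -0.72%.

-0.72%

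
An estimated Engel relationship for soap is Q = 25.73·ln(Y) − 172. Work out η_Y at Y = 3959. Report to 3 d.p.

0.625

At Y = 3959: Q = 41.141.
dQ/dY = 25.73/Y = 0.00649912 at this income.
η = (dQ/dY)·(Y/Q) = 0.00649912 × (3959/41.141) = 0.625.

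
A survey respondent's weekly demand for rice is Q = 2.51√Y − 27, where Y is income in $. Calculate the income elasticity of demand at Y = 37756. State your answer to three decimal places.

At Y = 37756: Q = 460.716.
dQ/dY = 2.51/(2√Y) = 0.00645878 at this income.
η = (dQ/dY)·(Y/Q) = 0.00645878 × (37756/460.716) = 0.529.

0.529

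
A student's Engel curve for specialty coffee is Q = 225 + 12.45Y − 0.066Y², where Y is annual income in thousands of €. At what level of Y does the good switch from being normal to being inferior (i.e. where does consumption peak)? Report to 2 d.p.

94.32

dQ/dY = 12.45 − 0.132Y.
The good is inferior where dQ/dY < 0. Setting dQ/dY = 0 gives Y = 12.45 / 0.132 = 94.32.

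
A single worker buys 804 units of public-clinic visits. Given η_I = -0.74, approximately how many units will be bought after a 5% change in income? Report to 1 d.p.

%ΔQ ≈ η × %ΔI = -0.74 × 5% = -3.7%.
New Q ≈ 804 × (1 − 0.037) = 774.3.

774.3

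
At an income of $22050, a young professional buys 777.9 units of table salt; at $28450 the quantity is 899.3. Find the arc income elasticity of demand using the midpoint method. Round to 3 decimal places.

0.571

ΔQ = 899.3 − 777.9 = 121.4; midpoint Q̄ = (777.9 + 899.3)/2 = 838.6.
ΔI = 28450 − 22050 = 6400; midpoint Ī = (22050 + 28450)/2 = 25250.
η = (ΔQ/Q̄) ÷ (ΔI/Ī) = (121.4/838.6) ÷ (6400/25250) = 0.571.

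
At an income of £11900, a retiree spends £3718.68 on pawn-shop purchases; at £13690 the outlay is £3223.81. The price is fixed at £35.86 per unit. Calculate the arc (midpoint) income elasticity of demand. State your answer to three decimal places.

With a constant price, Q₁ = 3718.68/35.86 = 103.700 and Q₂ = 3223.81/35.86 = 89.900 (equivalently, work directly with expenditure since P cancels).
Midpoint %ΔQ = (3223.81 − 3718.68)/3471.25 = -0.14256; midpoint %ΔI = (13690 − 11900)/12795 = 0.13990.
η = -0.14256 / 0.13990 = -1.019.

-1.019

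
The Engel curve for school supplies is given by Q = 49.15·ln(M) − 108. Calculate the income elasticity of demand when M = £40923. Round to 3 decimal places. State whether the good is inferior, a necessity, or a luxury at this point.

At M = 40923: Q = 413.946.
dQ/dM = 49.15/M = 0.00120104 at this income.
η = (dQ/dM)·(M/Q) = 0.00120104 × (40923/413.946) = 0.119.
Since 0 < η < 1, the good is a necessity.

0.119 (necessity)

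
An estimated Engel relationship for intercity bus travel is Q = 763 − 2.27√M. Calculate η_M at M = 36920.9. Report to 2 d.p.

-0.67

At M = 36920.9: Q = 326.824.
dQ/dM = -2.27/(2√M) = -0.0059069 at this income.
η = (dQ/dM)·(M/Q) = -0.0059069 × (36920.9/326.824) = -0.67.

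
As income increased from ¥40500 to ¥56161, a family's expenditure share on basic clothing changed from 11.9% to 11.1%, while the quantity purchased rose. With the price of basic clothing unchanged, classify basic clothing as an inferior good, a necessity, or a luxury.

Quantity rises but the budget share falls as income rises, so 0 < η < 1.

necessity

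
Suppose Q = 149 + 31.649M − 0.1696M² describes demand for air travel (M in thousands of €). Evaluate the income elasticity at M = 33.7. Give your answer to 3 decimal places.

0.666

At M = 33.7: Q = 1022.9583.
dQ/dM = 31.649 − 0.3392M = 20.21796.
η = (dQ/dM)·(M/Q) = 20.21796 × (33.7/1022.9583) = 0.666.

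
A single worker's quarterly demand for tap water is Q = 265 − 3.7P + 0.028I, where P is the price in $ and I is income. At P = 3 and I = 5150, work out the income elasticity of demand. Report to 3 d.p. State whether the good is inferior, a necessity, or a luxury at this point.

At P = 3, I = 5150: Q = 398.100.
Holding P constant, ∂Q/∂I = 0.028.
η_I = (∂Q/∂I)·(I/Q) = 0.028 × (5150/398.100) = 0.362.
Since 0 < η < 1, this is a necessity.

0.362 (necessity)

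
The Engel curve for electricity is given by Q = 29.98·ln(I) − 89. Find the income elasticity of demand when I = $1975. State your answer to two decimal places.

0.22

At I = 1975: Q = 138.498.
dQ/dI = 29.98/I = 0.0151797 at this income.
η = (dQ/dI)·(I/Q) = 0.0151797 × (1975/138.498) = 0.22.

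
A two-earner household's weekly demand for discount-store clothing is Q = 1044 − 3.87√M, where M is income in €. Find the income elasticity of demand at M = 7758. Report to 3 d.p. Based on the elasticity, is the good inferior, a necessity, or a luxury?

At M = 7758: Q = 703.132.
dQ/dM = -3.87/(2√M) = -0.0219688 at this income.
η = (dQ/dM)·(M/Q) = -0.0219688 × (7758/703.132) = -0.242.
Since η < 0, the good is an inferior good.

-0.242 (inferior good)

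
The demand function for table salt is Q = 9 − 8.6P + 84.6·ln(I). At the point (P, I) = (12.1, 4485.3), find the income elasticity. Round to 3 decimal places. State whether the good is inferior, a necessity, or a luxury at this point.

At P = 12.1, I = 4485.3: Q = 616.304.
Holding P constant, ∂Q/∂I = 84.6/I = 0.0188616.
η_I = (∂Q/∂I)·(I/Q) = 0.0188616 × (4485.3/616.304) = 0.137.
Since 0 < η < 1, this is a necessity.

0.137 (necessity)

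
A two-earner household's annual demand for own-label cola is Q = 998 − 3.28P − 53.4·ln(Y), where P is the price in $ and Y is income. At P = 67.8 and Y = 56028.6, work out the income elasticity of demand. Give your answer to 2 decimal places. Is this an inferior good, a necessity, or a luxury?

-0.28 (inferior good)

At P = 67.8, Y = 56028.6: Q = 191.761.
Holding P constant, ∂Q/∂Y = -53.4/Y = -0.000953085.
η_Y = (∂Q/∂Y)·(Y/Q) = -0.000953085 × (56028.6/191.761) = -0.28.
Since η < 0, this is an inferior good.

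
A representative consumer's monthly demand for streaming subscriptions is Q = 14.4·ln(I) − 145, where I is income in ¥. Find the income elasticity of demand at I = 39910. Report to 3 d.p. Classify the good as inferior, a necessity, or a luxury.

1.905 (luxury)

At I = 39910: Q = 7.559.
dQ/dI = 14.4/I = 0.000360812 at this income.
η = (dQ/dI)·(I/Q) = 0.000360812 × (39910/7.559) = 1.905.
Since η > 1, the good is a luxury.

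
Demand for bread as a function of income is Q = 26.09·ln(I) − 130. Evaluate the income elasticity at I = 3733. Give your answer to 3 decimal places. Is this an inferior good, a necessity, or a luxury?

At I = 3733: Q = 84.589.
dQ/dI = 26.09/I = 0.00698902 at this income.
η = (dQ/dI)·(I/Q) = 0.00698902 × (3733/84.589) = 0.308.
Since 0 < η < 1, the good is a necessity.

0.308 (necessity)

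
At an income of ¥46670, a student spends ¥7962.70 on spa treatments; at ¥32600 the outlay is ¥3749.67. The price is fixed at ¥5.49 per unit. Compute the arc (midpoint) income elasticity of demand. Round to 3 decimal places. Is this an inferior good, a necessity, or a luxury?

With a constant price, Q₁ = 7962.70/5.49 = 1450.401 and Q₂ = 3749.67/5.49 = 683.000 (equivalently, work directly with expenditure since P cancels).
Midpoint %ΔQ = (3749.67 − 7962.70)/5856.19 = -0.71942; midpoint %ΔI = (32600 − 46670)/39635 = -0.35499.
η = -0.71942 / -0.35499 = 2.027.
η > 1 ⇒ luxury.

2.027 (luxury)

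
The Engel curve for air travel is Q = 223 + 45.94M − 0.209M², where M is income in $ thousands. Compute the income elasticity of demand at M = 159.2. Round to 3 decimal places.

At M = 159.2: Q = 2239.6182.
dQ/dM = 45.94 − 0.418M = -20.60560.
η = (dQ/dM)·(M/Q) = -20.60560 × (159.2/2239.6182) = -1.465.

-1.465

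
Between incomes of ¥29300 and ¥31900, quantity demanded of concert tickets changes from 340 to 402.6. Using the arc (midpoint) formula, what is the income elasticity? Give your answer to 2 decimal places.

1.98

ΔQ = 402.6 − 340 = 62.6; midpoint Q̄ = (340 + 402.6)/2 = 371.3.
ΔI = 31900 − 29300 = 2600; midpoint Ī = (29300 + 31900)/2 = 30600.
η = (ΔQ/Q̄) ÷ (ΔI/Ī) = (62.6/371.3) ÷ (2600/30600) = 1.98.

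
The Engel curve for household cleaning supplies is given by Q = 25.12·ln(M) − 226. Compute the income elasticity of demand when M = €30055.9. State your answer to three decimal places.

0.761

At M = 30055.9: Q = 33.008.
dQ/dM = 25.12/M = 0.000835776 at this income.
η = (dQ/dM)·(M/Q) = 0.000835776 × (30055.9/33.008) = 0.761.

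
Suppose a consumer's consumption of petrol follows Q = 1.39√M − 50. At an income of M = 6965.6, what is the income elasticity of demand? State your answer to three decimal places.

0.879

At M = 6965.6: Q = 66.010.
dQ/dM = 1.39/(2√M) = 0.00832733 at this income.
η = (dQ/dM)·(M/Q) = 0.00832733 × (6965.6/66.010) = 0.879.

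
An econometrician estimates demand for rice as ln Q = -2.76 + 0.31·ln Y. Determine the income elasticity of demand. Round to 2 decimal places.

0.31

In a log-linear demand, the coefficient on ln Y is the income elasticity.
So η = 0.31.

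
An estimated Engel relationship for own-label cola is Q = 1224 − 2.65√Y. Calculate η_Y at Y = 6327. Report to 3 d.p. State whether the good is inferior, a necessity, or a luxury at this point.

At Y = 6327: Q = 1013.213.
dQ/dY = -2.65/(2√Y) = -0.0166578 at this income.
η = (dQ/dY)·(Y/Q) = -0.0166578 × (6327/1013.213) = -0.104.
Since η < 0, the good is an inferior good.

-0.104 (inferior good)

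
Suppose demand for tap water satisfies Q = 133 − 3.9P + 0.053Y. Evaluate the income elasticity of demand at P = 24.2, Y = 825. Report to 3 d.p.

0.531

At P = 24.2, Y = 825: Q = 82.345.
Holding P constant, ∂Q/∂Y = 0.053.
η_Y = (∂Q/∂Y)·(Y/Q) = 0.053 × (825/82.345) = 0.531.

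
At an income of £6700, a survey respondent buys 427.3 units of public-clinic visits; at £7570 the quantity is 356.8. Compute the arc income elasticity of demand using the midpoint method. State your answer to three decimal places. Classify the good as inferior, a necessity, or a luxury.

ΔQ = 356.8 − 427.3 = -70.5; midpoint Q̄ = (427.3 + 356.8)/2 = 392.05.
ΔI = 7570 − 6700 = 870; midpoint Ī = (6700 + 7570)/2 = 7135.
η = (ΔQ/Q̄) ÷ (ΔI/Ī) = (-70.5/392.05) ÷ (870/7135) = -1.475.
η < 0 ⇒ inferior good.

-1.475 (inferior good)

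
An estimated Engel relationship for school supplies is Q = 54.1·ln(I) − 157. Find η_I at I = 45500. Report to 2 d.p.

0.13

At I = 45500: Q = 423.248.
dQ/dI = 54.1/I = 0.00118901 at this income.
η = (dQ/dI)·(I/Q) = 0.00118901 × (45500/423.248) = 0.13.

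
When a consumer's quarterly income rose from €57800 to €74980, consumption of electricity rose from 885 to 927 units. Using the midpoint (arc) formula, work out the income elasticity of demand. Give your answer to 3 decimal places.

0.179

ΔQ = 927 − 885 = 42; midpoint Q̄ = (885 + 927)/2 = 906.
ΔI = 74980 − 57800 = 17180; midpoint Ī = (57800 + 74980)/2 = 66390.
η = (ΔQ/Q̄) ÷ (ΔI/Ī) = (42/906) ÷ (17180/66390) = 0.179.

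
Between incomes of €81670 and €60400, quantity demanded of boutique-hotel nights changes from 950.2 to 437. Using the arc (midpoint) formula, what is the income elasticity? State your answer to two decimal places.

2.47

ΔQ = 437 − 950.2 = -513.2; midpoint Q̄ = (950.2 + 437)/2 = 693.6.
ΔI = 60400 − 81670 = -21270; midpoint Ī = (81670 + 60400)/2 = 71035.
η = (ΔQ/Q̄) ÷ (ΔI/Ī) = (-513.2/693.6) ÷ (-21270/71035) = 2.47.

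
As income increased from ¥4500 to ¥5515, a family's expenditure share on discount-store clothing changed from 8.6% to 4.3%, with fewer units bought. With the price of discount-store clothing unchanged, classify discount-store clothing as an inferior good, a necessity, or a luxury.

inferior good

Quantity demanded falls as income rises, so η < 0.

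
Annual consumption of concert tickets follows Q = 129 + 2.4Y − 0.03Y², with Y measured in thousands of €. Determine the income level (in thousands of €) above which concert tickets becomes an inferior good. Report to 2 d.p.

dQ/dY = 2.4 − 0.06Y.
The good is inferior where dQ/dY < 0. Setting dQ/dY = 0 gives Y = 2.4 / 0.06 = 40.00.

40.00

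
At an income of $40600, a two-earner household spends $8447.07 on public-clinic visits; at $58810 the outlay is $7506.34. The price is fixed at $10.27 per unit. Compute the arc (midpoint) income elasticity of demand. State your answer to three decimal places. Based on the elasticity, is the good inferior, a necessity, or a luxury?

With a constant price, Q₁ = 8447.07/10.27 = 822.500 and Q₂ = 7506.34/10.27 = 730.900 (equivalently, work directly with expenditure since P cancels).
Midpoint %ΔQ = (7506.34 − 8447.07)/7976.71 = -0.11793; midpoint %ΔI = (58810 − 40600)/49705 = 0.36636.
η = -0.11793 / 0.36636 = -0.322.
η < 0 ⇒ inferior good.

-0.322 (inferior good)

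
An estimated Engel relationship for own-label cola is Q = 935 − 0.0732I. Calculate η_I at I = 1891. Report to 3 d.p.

At I = 1891: Q = 796.579.
dQ/dI = −0.0732.
η = (dQ/dI)·(I/Q) = -0.0732 × (1891/796.579) = -0.174.

-0.174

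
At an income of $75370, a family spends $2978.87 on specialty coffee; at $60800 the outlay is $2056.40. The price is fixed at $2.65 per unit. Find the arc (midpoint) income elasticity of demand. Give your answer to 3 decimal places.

With a constant price, Q₁ = 2978.87/2.65 = 1124.102 and Q₂ = 2056.40/2.65 = 776.000 (equivalently, work directly with expenditure since P cancels).
Midpoint %ΔQ = (2056.40 − 2978.87)/2517.64 = -0.36640; midpoint %ΔI = (60800 − 75370)/68085 = -0.21400.
η = -0.36640 / -0.21400 = 1.712.

1.712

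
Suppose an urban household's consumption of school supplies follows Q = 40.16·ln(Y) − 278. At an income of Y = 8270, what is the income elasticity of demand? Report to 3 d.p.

At Y = 8270: Q = 84.259.
dQ/dY = 40.16/Y = 0.00485611 at this income.
η = (dQ/dY)·(Y/Q) = 0.00485611 × (8270/84.259) = 0.477.

0.477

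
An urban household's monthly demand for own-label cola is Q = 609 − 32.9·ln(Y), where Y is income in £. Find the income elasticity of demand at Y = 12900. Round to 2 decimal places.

At Y = 12900: Q = 297.602.
dQ/dY = -32.9/Y = -0.00255039 at this income.
η = (dQ/dY)·(Y/Q) = -0.00255039 × (12900/297.602) = -0.11.

-0.11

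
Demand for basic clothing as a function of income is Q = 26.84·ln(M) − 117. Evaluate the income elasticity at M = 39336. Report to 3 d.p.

At M = 39336: Q = 166.964.
dQ/dM = 26.84/M = 0.000682327 at this income.
η = (dQ/dM)·(M/Q) = 0.000682327 × (39336/166.964) = 0.161.

0.161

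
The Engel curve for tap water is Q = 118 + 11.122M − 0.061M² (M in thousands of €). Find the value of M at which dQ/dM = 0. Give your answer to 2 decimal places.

dQ/dM = 11.122 − 0.122M.
The good is inferior where dQ/dM < 0. Setting dQ/dM = 0 gives M = 11.122 / 0.122 = 91.16.

91.16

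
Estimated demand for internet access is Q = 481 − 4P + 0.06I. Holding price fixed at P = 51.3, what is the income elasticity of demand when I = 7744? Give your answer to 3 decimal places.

At P = 51.3, I = 7744: Q = 740.440.
Holding P constant, ∂Q/∂I = 0.06.
η_I = (∂Q/∂I)·(I/Q) = 0.06 × (7744/740.440) = 0.628.

0.628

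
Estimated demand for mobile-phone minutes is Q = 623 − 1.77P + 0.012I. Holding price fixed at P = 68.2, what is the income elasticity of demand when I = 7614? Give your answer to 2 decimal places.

0.15

At P = 68.2, I = 7614: Q = 593.654.
Holding P constant, ∂Q/∂I = 0.012.
η_I = (∂Q/∂I)·(I/Q) = 0.012 × (7614/593.654) = 0.15.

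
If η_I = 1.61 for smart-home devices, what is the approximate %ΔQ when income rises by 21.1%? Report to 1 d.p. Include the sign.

34.0%

%ΔQ ≈ η × %ΔI = 1.61 × 21.1% = 34.0%.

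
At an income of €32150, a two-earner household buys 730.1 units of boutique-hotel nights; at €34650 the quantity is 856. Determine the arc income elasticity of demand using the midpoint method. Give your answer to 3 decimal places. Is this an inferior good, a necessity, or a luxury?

ΔQ = 856 − 730.1 = 125.9; midpoint Q̄ = (730.1 + 856)/2 = 793.05.
ΔI = 34650 − 32150 = 2500; midpoint Ī = (32150 + 34650)/2 = 33400.
η = (ΔQ/Q̄) ÷ (ΔI/Ī) = (125.9/793.05) ÷ (2500/33400) = 2.121.
η > 1 ⇒ luxury.

2.121 (luxury)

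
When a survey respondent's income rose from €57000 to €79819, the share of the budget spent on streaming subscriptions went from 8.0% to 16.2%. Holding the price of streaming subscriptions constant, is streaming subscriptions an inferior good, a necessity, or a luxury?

The budget share rises as income rises, so η > 1.

luxury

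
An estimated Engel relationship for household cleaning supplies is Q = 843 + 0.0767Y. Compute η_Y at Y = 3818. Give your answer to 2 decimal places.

0.26

At Y = 3818: Q = 1135.841.
dQ/dY = 0.0767.
η = (dQ/dY)·(Y/Q) = 0.0767 × (3818/1135.841) = 0.26.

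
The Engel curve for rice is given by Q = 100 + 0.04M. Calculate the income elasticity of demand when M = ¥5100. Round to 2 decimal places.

0.67

At M = 5100: Q = 304.000.
dQ/dM = 0.04.
η = (dQ/dM)·(M/Q) = 0.04 × (5100/304.000) = 0.67.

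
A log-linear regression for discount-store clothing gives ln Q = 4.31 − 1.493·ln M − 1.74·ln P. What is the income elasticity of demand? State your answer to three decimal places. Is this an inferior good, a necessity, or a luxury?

-1.493 (inferior good)

In a log-linear demand, the coefficient on ln M is the income elasticity.
So η = -1.493.
η < 0 ⇒ inferior good.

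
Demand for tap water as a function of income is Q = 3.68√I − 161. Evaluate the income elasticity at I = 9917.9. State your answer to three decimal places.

0.892

At I = 9917.9: Q = 205.486.
dQ/dI = 3.68/(2√I) = 0.018476 at this income.
η = (dQ/dI)·(I/Q) = 0.018476 × (9917.9/205.486) = 0.892.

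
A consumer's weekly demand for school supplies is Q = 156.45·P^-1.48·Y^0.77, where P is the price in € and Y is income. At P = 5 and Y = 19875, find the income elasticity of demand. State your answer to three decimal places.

For a multiplicative demand Q = A·P^α·Y^β, the income elasticity is β everywhere.
Here β = 0.77, so η = 0.770.

0.770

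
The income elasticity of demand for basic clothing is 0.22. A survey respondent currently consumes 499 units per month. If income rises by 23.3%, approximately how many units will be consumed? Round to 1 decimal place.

%ΔQ ≈ η × %ΔI = 0.22 × 23.3% = 5.126%.
New Q ≈ 499 × (1 + 0.05126) = 524.6.

524.6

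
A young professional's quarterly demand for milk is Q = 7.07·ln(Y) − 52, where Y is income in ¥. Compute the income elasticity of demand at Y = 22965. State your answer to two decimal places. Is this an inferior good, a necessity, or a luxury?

0.37 (necessity)

At Y = 22965: Q = 18.995.
dQ/dY = 7.07/Y = 0.00030786 at this income.
η = (dQ/dY)·(Y/Q) = 0.00030786 × (22965/18.995) = 0.37.
Since 0 < η < 1, the good is a necessity.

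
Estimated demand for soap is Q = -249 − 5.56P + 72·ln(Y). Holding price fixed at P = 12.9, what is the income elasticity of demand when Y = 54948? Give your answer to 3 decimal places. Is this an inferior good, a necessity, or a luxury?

At P = 12.9, Y = 54948: Q = 465.094.
Holding P constant, ∂Q/∂Y = 72/Y = 0.00131033.
η_Y = (∂Q/∂Y)·(Y/Q) = 0.00131033 × (54948/465.094) = 0.155.
Since 0 < η < 1, this is a necessity.

0.155 (necessity)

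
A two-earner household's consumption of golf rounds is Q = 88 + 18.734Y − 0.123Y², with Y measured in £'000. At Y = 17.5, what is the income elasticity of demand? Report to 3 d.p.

0.668

At Y = 17.5: Q = 378.1763.
dQ/dY = 18.734 − 0.246Y = 14.42900.
η = (dQ/dY)·(Y/Q) = 14.42900 × (17.5/378.1763) = 0.668.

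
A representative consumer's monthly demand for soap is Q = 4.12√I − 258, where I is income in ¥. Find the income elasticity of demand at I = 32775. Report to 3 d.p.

0.764

At I = 32775: Q = 487.879.
dQ/dI = 4.12/(2√I) = 0.0113788 at this income.
η = (dQ/dI)·(I/Q) = 0.0113788 × (32775/487.879) = 0.764.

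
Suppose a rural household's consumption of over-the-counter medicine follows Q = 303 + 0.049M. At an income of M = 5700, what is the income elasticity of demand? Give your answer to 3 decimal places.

0.480

At M = 5700: Q = 582.300.
dQ/dM = 0.049.
η = (dQ/dM)·(M/Q) = 0.049 × (5700/582.300) = 0.480.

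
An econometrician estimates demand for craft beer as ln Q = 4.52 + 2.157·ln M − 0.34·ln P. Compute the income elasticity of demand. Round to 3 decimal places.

In a log-linear demand, the coefficient on ln M is the income elasticity.
So η = 2.157.

2.157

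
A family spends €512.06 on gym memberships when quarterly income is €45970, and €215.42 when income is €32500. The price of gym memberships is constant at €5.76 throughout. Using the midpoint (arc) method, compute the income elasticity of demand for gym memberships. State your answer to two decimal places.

2.38

With a constant price, Q₁ = 512.06/5.76 = 88.899 and Q₂ = 215.42/5.76 = 37.399 (equivalently, work directly with expenditure since P cancels).
Midpoint %ΔQ = (215.42 − 512.06)/363.74 = -0.81553; midpoint %ΔI = (32500 − 45970)/39235 = -0.34332.
η = -0.81553 / -0.34332 = 2.38.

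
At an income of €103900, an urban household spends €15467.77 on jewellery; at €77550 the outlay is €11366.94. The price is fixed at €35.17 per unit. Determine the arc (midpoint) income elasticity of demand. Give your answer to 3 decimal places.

1.052

With a constant price, Q₁ = 15467.77/35.17 = 439.800 and Q₂ = 11366.94/35.17 = 323.200 (equivalently, work directly with expenditure since P cancels).
Midpoint %ΔQ = (11366.94 − 15467.77)/13417.36 = -0.30564; midpoint %ΔI = (77550 − 103900)/90725 = -0.29044.
η = -0.30564 / -0.29044 = 1.052.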